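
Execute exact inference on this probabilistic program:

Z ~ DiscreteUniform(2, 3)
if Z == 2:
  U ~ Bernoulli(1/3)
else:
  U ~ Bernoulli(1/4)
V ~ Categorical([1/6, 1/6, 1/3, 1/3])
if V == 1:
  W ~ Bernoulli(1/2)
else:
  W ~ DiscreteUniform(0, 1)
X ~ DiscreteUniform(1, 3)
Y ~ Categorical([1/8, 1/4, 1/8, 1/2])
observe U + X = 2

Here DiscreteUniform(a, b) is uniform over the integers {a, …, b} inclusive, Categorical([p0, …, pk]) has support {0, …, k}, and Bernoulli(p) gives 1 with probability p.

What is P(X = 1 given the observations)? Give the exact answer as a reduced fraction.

Enumerate traces; 128 have nonzero weight after conditioning:
  (Z=2, U=0, V=0, W=0, X=2, Y=0) weight 1/864
  (Z=2, U=0, V=0, W=0, X=2, Y=1) weight 1/432
  (Z=2, U=0, V=0, W=0, X=2, Y=2) weight 1/864
  (Z=2, U=0, V=0, W=0, X=2, Y=3) weight 1/216
  (Z=2, U=0, V=0, W=1, X=2, Y=0) weight 1/864
  (Z=2, U=0, V=0, W=1, X=2, Y=1) weight 1/432
  (Z=2, U=0, V=0, W=1, X=2, Y=2) weight 1/864
  (Z=2, U=0, V=0, W=1, X=2, Y=3) weight 1/216
  (Z=2, U=1, V=0, W=0, X=1, Y=0) weight 1/1728
  … 119 more
Group by X:
  weight(X=1) = 7/72
  weight(X=2) = 17/72
Total weight = 7/72 + 17/72 = 1/3
P(X=1 | obs) = 7/72 / 1/3 = 7/24
P(X=2 | obs) = 17/72 / 1/3 = 17/24

P(X = 1 | obs) = 7/24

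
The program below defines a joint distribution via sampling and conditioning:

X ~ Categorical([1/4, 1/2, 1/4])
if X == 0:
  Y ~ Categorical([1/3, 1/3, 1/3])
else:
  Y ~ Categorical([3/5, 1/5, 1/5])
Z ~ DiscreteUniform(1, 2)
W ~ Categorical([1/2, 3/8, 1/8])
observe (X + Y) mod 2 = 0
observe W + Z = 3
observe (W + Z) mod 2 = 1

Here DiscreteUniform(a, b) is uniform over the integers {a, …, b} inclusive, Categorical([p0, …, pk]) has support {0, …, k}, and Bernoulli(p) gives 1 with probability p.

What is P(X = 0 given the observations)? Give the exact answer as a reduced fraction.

P(X = 0 | obs) = 5/14

Enumerate traces; 10 have nonzero weight after conditioning:
  (X=0, Y=0, Z=1, W=2) weight 1/192
  (X=0, Y=0, Z=2, W=1) weight 1/64
  (X=0, Y=2, Z=1, W=2) weight 1/192
  (X=0, Y=2, Z=2, W=1) weight 1/64
  (X=1, Y=1, Z=1, W=2) weight 1/160
  (X=1, Y=1, Z=2, W=1) weight 3/160
  (X=2, Y=0, Z=1, W=2) weight 3/320
  (X=2, Y=0, Z=2, W=1) weight 9/320
  … 2 more
Group by X:
  weight(X=0) = 1/24
  weight(X=1) = 1/40
  weight(X=2) = 1/20
Total weight = 1/24 + 1/40 + 1/20 = 7/60
P(X=0 | obs) = 1/24 / 7/60 = 5/14
P(X=1 | obs) = 1/40 / 7/60 = 3/14
P(X=2 | obs) = 1/20 / 7/60 = 3/7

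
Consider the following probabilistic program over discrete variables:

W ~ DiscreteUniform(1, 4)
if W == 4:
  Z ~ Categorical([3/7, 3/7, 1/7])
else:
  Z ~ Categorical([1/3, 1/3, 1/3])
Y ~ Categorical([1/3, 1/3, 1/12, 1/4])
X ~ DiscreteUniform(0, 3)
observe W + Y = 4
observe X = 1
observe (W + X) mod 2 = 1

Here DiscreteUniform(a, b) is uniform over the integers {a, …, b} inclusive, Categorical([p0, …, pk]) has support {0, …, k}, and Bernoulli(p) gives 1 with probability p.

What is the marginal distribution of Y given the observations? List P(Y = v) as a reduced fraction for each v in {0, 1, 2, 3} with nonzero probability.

P(Y=0) = 4/5, P(Y=2) = 1/5

Enumerate traces; 6 have nonzero weight after conditioning:
  (W=2, Z=0, Y=2, X=1) weight 1/576
  (W=2, Z=1, Y=2, X=1) weight 1/576
  (W=2, Z=2, Y=2, X=1) weight 1/576
  (W=4, Z=0, Y=0, X=1) weight 1/112
  (W=4, Z=1, Y=0, X=1) weight 1/112
  (W=4, Z=2, Y=0, X=1) weight 1/336
Group by Y:
  weight(Y=0) = 1/48
  weight(Y=2) = 1/192
Total weight = 1/48 + 1/192 = 5/192
P(Y=0 | obs) = 1/48 / 5/192 = 4/5
P(Y=2 | obs) = 1/192 / 5/192 = 1/5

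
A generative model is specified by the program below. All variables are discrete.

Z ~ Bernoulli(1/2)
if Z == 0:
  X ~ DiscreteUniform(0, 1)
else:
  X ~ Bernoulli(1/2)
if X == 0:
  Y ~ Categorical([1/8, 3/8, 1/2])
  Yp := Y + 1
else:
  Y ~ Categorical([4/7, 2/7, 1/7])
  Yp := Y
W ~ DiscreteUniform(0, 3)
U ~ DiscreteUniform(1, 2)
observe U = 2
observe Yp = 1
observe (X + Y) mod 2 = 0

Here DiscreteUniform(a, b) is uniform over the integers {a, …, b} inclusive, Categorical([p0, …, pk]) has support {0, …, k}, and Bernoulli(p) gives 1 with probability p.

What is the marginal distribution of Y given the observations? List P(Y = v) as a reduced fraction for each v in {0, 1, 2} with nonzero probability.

P(Y=0) = 7/23, P(Y=1) = 16/23

Enumerate traces; 16 have nonzero weight after conditioning:
  (Z=0, X=0, Y=0, W=0, U=2) weight 1/256
  (Z=0, X=0, Y=0, W=1, U=2) weight 1/256
  (Z=0, X=0, Y=0, W=2, U=2) weight 1/256
  (Z=0, X=0, Y=0, W=3, U=2) weight 1/256
  (Z=0, X=1, Y=1, W=0, U=2) weight 1/112
  (Z=0, X=1, Y=1, W=1, U=2) weight 1/112
  (Z=0, X=1, Y=1, W=2, U=2) weight 1/112
  (Z=0, X=1, Y=1, W=3, U=2) weight 1/112
  … 8 more
Group by Y:
  weight(Y=0) = 1/32
  weight(Y=1) = 1/14
Total weight = 1/32 + 1/14 = 23/224
P(Y=0 | obs) = 1/32 / 23/224 = 7/23
P(Y=1 | obs) = 1/14 / 23/224 = 16/23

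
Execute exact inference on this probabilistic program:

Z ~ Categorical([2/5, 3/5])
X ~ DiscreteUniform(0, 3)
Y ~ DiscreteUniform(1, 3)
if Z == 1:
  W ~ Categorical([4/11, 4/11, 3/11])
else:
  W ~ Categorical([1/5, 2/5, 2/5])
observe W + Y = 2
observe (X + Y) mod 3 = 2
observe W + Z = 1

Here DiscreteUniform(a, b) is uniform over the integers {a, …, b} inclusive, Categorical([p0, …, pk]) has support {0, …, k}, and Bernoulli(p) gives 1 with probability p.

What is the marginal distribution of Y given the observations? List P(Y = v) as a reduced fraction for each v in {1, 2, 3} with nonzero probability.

Enumerate traces; 3 have nonzero weight after conditioning:
  (Z=0, X=1, Y=1, W=1) weight 1/75
  (Z=1, X=0, Y=2, W=0) weight 1/55
  (Z=1, X=3, Y=2, W=0) weight 1/55
Group by Y:
  weight(Y=1) = 1/75
  weight(Y=2) = 2/55
Total weight = 1/75 + 2/55 = 41/825
P(Y=1 | obs) = 1/75 / 41/825 = 11/41
P(Y=2 | obs) = 2/55 / 41/825 = 30/41

P(Y=1) = 11/41, P(Y=2) = 30/41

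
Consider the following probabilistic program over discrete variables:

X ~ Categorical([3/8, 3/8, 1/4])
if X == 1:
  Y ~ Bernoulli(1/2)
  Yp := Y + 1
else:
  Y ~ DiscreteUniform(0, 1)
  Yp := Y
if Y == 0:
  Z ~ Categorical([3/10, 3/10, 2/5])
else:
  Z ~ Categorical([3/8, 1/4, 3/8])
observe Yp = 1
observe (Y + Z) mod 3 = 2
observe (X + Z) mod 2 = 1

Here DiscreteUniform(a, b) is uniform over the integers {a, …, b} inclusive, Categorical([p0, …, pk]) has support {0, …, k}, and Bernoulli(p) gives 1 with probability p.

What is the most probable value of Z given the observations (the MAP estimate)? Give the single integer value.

Enumerate traces; 3 have nonzero weight after conditioning:
  (X=0, Y=1, Z=1) weight 3/64
  (X=1, Y=0, Z=2) weight 3/40
  (X=2, Y=1, Z=1) weight 1/32
Group by Z:
  weight(Z=1) = 5/64
  weight(Z=2) = 3/40
Total weight = 5/64 + 3/40 = 49/320
P(Z=1 | obs) = 5/64 / 49/320 = 25/49
P(Z=2 | obs) = 3/40 / 49/320 = 24/49
argmax = 1

argmax_v P(Z = v | obs) = 1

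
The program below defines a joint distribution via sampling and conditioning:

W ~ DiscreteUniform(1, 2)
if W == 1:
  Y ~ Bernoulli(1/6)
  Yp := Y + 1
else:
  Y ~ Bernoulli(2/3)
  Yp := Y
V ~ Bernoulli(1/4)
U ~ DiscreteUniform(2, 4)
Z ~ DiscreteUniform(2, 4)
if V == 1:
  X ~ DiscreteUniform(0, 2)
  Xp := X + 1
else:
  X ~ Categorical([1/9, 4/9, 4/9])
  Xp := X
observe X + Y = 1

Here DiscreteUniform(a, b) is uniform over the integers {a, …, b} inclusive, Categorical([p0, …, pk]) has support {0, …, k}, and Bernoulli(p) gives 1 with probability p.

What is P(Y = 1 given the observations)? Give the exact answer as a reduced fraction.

Enumerate traces; 72 have nonzero weight after conditioning:
  (W=1, Y=0, V=0, U=2, Z=2, X=1) weight 5/324
  (W=1, Y=0, V=0, U=2, Z=3, X=1) weight 5/324
  (W=1, Y=0, V=0, U=2, Z=4, X=1) weight 5/324
  (W=1, Y=0, V=0, U=3, Z=2, X=1) weight 5/324
  (W=1, Y=0, V=0, U=3, Z=3, X=1) weight 5/324
  (W=1, Y=0, V=0, U=3, Z=4, X=1) weight 5/324
  (W=1, Y=0, V=0, U=4, Z=2, X=1) weight 5/324
  (W=1, Y=0, V=0, U=4, Z=3, X=1) weight 5/324
  (W=1, Y=1, V=0, U=2, Z=2, X=0) weight 1/1296
  … 63 more
Group by Y:
  weight(Y=0) = 35/144
  weight(Y=1) = 5/72
Total weight = 35/144 + 5/72 = 5/16
P(Y=0 | obs) = 35/144 / 5/16 = 7/9
P(Y=1 | obs) = 5/72 / 5/16 = 2/9

P(Y = 1 | obs) = 2/9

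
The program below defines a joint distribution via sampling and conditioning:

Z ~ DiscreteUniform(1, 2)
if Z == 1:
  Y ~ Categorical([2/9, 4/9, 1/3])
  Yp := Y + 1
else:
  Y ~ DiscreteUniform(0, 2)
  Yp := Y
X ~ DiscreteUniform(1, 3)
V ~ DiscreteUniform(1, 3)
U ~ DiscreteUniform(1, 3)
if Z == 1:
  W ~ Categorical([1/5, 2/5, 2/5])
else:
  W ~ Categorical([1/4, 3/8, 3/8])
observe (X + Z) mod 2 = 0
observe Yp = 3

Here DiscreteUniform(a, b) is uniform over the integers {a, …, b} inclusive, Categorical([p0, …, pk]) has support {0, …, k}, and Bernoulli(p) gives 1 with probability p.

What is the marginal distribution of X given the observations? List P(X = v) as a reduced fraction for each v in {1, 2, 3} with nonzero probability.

Enumerate traces; 54 have nonzero weight after conditioning:
  (Z=1, Y=2, X=1, V=1, U=1, W=0) weight 1/810
  (Z=1, Y=2, X=1, V=1, U=1, W=1) weight 1/405
  (Z=1, Y=2, X=1, V=1, U=1, W=2) weight 1/405
  (Z=1, Y=2, X=1, V=1, U=2, W=0) weight 1/810
  (Z=1, Y=2, X=1, V=1, U=2, W=1) weight 1/405
  (Z=1, Y=2, X=1, V=1, U=2, W=2) weight 1/405
  (Z=1, Y=2, X=1, V=1, U=3, W=0) weight 1/810
  (Z=1, Y=2, X=1, V=1, U=3, W=1) weight 1/405
  (Z=1, Y=2, X=3, V=1, U=1, W=0) weight 1/810
  … 45 more
Group by X:
  weight(X=1) = 1/18
  weight(X=3) = 1/18
Total weight = 1/18 + 1/18 = 1/9
P(X=1 | obs) = 1/18 / 1/9 = 1/2
P(X=3 | obs) = 1/18 / 1/9 = 1/2

P(X=1) = 1/2, P(X=3) = 1/2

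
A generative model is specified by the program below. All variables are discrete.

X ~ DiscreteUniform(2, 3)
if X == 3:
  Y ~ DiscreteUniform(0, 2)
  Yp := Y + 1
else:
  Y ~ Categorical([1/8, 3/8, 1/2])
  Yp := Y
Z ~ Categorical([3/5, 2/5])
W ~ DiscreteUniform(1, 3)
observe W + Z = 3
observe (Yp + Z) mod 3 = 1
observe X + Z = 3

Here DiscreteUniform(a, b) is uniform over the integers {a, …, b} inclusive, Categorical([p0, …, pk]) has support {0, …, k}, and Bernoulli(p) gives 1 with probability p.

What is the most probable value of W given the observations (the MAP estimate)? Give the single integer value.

Enumerate traces; 2 have nonzero weight after conditioning:
  (X=2, Y=0, Z=1, W=2) weight 1/120
  (X=3, Y=0, Z=0, W=3) weight 1/30
Group by W:
  weight(W=2) = 1/120
  weight(W=3) = 1/30
Total weight = 1/120 + 1/30 = 1/24
P(W=2 | obs) = 1/120 / 1/24 = 1/5
P(W=3 | obs) = 1/30 / 1/24 = 4/5
argmax = 3

argmax_v P(W = v | obs) = 3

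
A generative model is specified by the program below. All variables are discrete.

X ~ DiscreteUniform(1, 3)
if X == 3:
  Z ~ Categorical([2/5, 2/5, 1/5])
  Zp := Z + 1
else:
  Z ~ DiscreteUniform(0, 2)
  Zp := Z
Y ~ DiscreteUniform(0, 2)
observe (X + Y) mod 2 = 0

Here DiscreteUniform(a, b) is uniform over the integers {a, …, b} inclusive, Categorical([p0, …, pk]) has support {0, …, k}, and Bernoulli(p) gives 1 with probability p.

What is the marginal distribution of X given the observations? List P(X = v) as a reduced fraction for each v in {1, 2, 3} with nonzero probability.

Enumerate traces; 12 have nonzero weight after conditioning:
  (X=1, Z=0, Y=1) weight 1/27
  (X=1, Z=1, Y=1) weight 1/27
  (X=1, Z=2, Y=1) weight 1/27
  (X=2, Z=0, Y=0) weight 1/27
  (X=2, Z=0, Y=2) weight 1/27
  (X=2, Z=1, Y=0) weight 1/27
  (X=2, Z=1, Y=2) weight 1/27
  (X=2, Z=2, Y=0) weight 1/27
  (X=3, Z=0, Y=1) weight 2/45
  … 3 more
Group by X:
  weight(X=1) = 1/9
  weight(X=2) = 2/9
  weight(X=3) = 1/9
Total weight = 1/9 + 2/9 + 1/9 = 4/9
P(X=1 | obs) = 1/9 / 4/9 = 1/4
P(X=2 | obs) = 2/9 / 4/9 = 1/2
P(X=3 | obs) = 1/9 / 4/9 = 1/4

P(X=1) = 1/4, P(X=2) = 1/2, P(X=3) = 1/4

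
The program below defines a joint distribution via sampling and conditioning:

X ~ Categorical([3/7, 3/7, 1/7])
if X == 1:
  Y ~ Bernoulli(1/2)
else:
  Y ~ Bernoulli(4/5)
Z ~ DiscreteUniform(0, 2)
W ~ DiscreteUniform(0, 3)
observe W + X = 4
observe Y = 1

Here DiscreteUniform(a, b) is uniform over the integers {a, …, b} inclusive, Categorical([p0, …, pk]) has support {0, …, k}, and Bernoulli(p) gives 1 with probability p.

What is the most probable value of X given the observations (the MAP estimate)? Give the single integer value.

Enumerate traces; 6 have nonzero weight after conditioning:
  (X=1, Y=1, Z=0, W=3) weight 1/56
  (X=1, Y=1, Z=1, W=3) weight 1/56
  (X=1, Y=1, Z=2, W=3) weight 1/56
  (X=2, Y=1, Z=0, W=2) weight 1/105
  (X=2, Y=1, Z=1, W=2) weight 1/105
  (X=2, Y=1, Z=2, W=2) weight 1/105
Group by X:
  weight(X=1) = 3/56
  weight(X=2) = 1/35
Total weight = 3/56 + 1/35 = 23/280
P(X=1 | obs) = 3/56 / 23/280 = 15/23
P(X=2 | obs) = 1/35 / 23/280 = 8/23
argmax = 1

argmax_v P(X = v | obs) = 1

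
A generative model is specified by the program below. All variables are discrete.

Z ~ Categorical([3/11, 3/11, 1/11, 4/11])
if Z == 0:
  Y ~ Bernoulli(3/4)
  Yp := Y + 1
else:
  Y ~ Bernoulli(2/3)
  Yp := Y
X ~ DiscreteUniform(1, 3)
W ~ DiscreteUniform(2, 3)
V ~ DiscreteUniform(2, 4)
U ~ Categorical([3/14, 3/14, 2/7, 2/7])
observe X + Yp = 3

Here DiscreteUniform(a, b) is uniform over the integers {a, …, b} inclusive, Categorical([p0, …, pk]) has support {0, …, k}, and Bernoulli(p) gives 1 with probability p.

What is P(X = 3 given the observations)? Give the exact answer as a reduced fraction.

Enumerate traces; 192 have nonzero weight after conditioning:
  (Z=0, Y=0, X=2, W=2, V=2, U=0) weight 1/1232
  (Z=0, Y=0, X=2, W=2, V=2, U=1) weight 1/1232
  (Z=0, Y=0, X=2, W=2, V=2, U=2) weight 1/924
  (Z=0, Y=0, X=2, W=2, V=2, U=3) weight 1/924
  (Z=0, Y=0, X=2, W=2, V=3, U=0) weight 1/1232
  (Z=0, Y=0, X=2, W=2, V=3, U=1) weight 1/1232
  (Z=0, Y=0, X=2, W=2, V=3, U=2) weight 1/924
  (Z=0, Y=0, X=2, W=2, V=3, U=3) weight 1/924
  (Z=0, Y=1, X=1, W=2, V=2, U=0) weight 3/1232
  (Z=1, Y=0, X=3, W=2, V=2, U=0) weight 1/924
  … 182 more
Group by X:
  weight(X=1) = 3/44
  weight(X=2) = 73/396
  weight(X=3) = 8/99
Total weight = 3/44 + 73/396 + 8/99 = 1/3
P(X=1 | obs) = 3/44 / 1/3 = 9/44
P(X=2 | obs) = 73/396 / 1/3 = 73/132
P(X=3 | obs) = 8/99 / 1/3 = 8/33

P(X = 3 | obs) = 8/33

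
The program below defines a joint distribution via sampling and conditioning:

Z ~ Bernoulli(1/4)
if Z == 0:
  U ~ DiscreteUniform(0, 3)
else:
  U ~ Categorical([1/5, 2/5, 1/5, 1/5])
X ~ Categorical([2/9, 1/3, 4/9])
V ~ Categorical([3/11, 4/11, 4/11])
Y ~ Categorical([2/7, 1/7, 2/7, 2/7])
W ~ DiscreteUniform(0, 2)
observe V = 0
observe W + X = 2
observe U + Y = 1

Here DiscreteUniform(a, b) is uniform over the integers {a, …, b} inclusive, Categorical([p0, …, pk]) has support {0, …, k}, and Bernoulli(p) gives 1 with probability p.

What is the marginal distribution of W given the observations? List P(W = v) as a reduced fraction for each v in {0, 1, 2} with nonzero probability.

Enumerate traces; 12 have nonzero weight after conditioning:
  (Z=0, U=0, X=0, V=0, Y=1, W=2) weight 1/1848
  (Z=0, U=0, X=1, V=0, Y=1, W=1) weight 1/1232
  (Z=0, U=0, X=2, V=0, Y=1, W=0) weight 1/924
  (Z=0, U=1, X=0, V=0, Y=0, W=2) weight 1/924
  (Z=0, U=1, X=1, V=0, Y=0, W=1) weight 1/616
  (Z=0, U=1, X=2, V=0, Y=0, W=0) weight 1/462
  (Z=1, U=0, X=0, V=0, Y=1, W=2) weight 1/6930
  (Z=1, U=0, X=1, V=0, Y=1, W=1) weight 1/4620
  … 4 more
Group by W:
  weight(W=0) = 13/2772
  weight(W=1) = 13/3696
  weight(W=2) = 13/5544
Total weight = 13/2772 + 13/3696 + 13/5544 = 13/1232
P(W=0 | obs) = 13/2772 / 13/1232 = 4/9
P(W=1 | obs) = 13/3696 / 13/1232 = 1/3
P(W=2 | obs) = 13/5544 / 13/1232 = 2/9

P(W=0) = 4/9, P(W=1) = 1/3, P(W=2) = 2/9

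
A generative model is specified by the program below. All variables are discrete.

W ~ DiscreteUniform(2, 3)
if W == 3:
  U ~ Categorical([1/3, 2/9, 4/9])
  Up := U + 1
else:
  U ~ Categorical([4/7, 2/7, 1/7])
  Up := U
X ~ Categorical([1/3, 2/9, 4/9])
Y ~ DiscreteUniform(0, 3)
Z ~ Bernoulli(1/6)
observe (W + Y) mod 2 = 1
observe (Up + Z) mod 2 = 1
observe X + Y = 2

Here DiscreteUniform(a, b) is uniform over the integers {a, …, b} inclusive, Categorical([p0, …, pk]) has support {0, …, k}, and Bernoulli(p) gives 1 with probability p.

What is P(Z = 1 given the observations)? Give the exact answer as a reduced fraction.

P(Z = 1 | obs) = 188/2083

Enumerate traces; 9 have nonzero weight after conditioning:
  (W=2, U=0, X=1, Y=1, Z=1) weight 1/378
  (W=2, U=1, X=1, Y=1, Z=0) weight 5/756
  (W=2, U=2, X=1, Y=1, Z=1) weight 1/1512
  (W=3, U=0, X=0, Y=2, Z=0) weight 5/432
  (W=3, U=0, X=2, Y=0, Z=0) weight 5/324
  (W=3, U=1, X=0, Y=2, Z=1) weight 1/648
  (W=3, U=1, X=2, Y=0, Z=1) weight 1/486
  (W=3, U=2, X=0, Y=2, Z=0) weight 5/324
  … 1 more
Group by Z:
  weight(Z=0) = 1895/27216
  weight(Z=1) = 47/6804
Total weight = 1895/27216 + 47/6804 = 2083/27216
P(Z=0 | obs) = 1895/27216 / 2083/27216 = 1895/2083
P(Z=1 | obs) = 47/6804 / 2083/27216 = 188/2083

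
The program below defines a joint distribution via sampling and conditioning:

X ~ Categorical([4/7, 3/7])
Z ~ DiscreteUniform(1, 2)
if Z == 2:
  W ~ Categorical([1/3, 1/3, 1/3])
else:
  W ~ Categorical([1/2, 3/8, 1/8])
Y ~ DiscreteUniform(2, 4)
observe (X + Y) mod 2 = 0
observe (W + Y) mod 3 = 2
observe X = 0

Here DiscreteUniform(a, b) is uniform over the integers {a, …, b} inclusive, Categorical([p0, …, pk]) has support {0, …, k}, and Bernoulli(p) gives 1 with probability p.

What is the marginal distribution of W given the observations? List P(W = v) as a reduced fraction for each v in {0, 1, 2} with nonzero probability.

Enumerate traces; 4 have nonzero weight after conditioning:
  (X=0, Z=1, W=0, Y=2) weight 1/21
  (X=0, Z=1, W=1, Y=4) weight 1/28
  (X=0, Z=2, W=0, Y=2) weight 2/63
  (X=0, Z=2, W=1, Y=4) weight 2/63
Group by W:
  weight(W=0) = 5/63
  weight(W=1) = 17/252
Total weight = 5/63 + 17/252 = 37/252
P(W=0 | obs) = 5/63 / 37/252 = 20/37
P(W=1 | obs) = 17/252 / 37/252 = 17/37

P(W=0) = 20/37, P(W=1) = 17/37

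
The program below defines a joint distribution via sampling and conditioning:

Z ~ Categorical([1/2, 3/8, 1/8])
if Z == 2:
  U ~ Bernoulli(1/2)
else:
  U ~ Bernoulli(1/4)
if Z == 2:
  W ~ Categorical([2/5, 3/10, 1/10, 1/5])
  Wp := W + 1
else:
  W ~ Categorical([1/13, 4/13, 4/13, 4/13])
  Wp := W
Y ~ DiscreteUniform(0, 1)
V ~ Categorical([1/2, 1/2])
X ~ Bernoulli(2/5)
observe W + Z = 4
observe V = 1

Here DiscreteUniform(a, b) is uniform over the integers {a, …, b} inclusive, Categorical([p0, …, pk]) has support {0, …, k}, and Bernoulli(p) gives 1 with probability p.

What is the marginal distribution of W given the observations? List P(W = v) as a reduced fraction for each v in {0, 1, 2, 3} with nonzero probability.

P(W=2) = 13/133, P(W=3) = 120/133

Enumerate traces; 16 have nonzero weight after conditioning:
  (Z=1, U=0, W=3, Y=0, V=1, X=0) weight 27/2080
  (Z=1, U=0, W=3, Y=0, V=1, X=1) weight 9/1040
  (Z=1, U=0, W=3, Y=1, V=1, X=0) weight 27/2080
  (Z=1, U=0, W=3, Y=1, V=1, X=1) weight 9/1040
  (Z=1, U=1, W=3, Y=0, V=1, X=0) weight 9/2080
  (Z=1, U=1, W=3, Y=0, V=1, X=1) weight 3/1040
  (Z=1, U=1, W=3, Y=1, V=1, X=0) weight 9/2080
  (Z=1, U=1, W=3, Y=1, V=1, X=1) weight 3/1040
  (Z=2, U=0, W=2, Y=0, V=1, X=0) weight 3/3200
  … 7 more
Group by W:
  weight(W=2) = 1/160
  weight(W=3) = 3/52
Total weight = 1/160 + 3/52 = 133/2080
P(W=2 | obs) = 1/160 / 133/2080 = 13/133
P(W=3 | obs) = 3/52 / 133/2080 = 120/133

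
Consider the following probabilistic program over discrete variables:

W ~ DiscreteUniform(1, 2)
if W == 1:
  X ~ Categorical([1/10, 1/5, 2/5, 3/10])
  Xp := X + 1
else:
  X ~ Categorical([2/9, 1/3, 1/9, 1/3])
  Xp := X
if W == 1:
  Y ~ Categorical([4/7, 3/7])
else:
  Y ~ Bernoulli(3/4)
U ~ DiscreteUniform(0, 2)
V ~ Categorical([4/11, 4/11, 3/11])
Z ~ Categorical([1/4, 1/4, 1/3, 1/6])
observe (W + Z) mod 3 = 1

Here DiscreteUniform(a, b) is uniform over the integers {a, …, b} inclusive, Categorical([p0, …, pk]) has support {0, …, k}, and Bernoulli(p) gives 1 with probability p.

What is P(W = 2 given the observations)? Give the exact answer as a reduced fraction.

Enumerate traces; 216 have nonzero weight after conditioning:
  (W=1, X=0, Y=0, U=0, V=0, Z=0) weight 1/1155
  (W=1, X=0, Y=0, U=0, V=0, Z=3) weight 2/3465
  (W=1, X=0, Y=0, U=0, V=1, Z=0) weight 1/1155
  (W=1, X=0, Y=0, U=0, V=1, Z=3) weight 2/3465
  (W=1, X=0, Y=0, U=0, V=2, Z=0) weight 1/1540
  (W=1, X=0, Y=0, U=0, V=2, Z=3) weight 1/2310
  (W=1, X=0, Y=0, U=1, V=0, Z=0) weight 1/1155
  (W=1, X=0, Y=0, U=1, V=0, Z=3) weight 2/3465
  (W=2, X=0, Y=0, U=0, V=0, Z=2) weight 1/891
  … 207 more
Group by W:
  weight(W=1) = 5/24
  weight(W=2) = 1/6
Total weight = 5/24 + 1/6 = 3/8
P(W=1 | obs) = 5/24 / 3/8 = 5/9
P(W=2 | obs) = 1/6 / 3/8 = 4/9

P(W = 2 | obs) = 4/9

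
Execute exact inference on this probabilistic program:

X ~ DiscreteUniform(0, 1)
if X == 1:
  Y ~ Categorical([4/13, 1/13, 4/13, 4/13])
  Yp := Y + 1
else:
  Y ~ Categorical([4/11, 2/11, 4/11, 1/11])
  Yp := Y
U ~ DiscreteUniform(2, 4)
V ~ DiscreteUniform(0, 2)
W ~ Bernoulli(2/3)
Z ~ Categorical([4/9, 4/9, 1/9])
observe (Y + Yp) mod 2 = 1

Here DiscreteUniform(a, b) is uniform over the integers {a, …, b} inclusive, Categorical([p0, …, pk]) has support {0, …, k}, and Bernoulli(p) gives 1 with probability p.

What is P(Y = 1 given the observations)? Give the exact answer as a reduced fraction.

P(Y = 1 | obs) = 1/13

Enumerate traces; 216 have nonzero weight after conditioning:
  (X=1, Y=0, U=2, V=0, W=0, Z=0) weight 8/3159
  (X=1, Y=0, U=2, V=0, W=0, Z=1) weight 8/3159
  (X=1, Y=0, U=2, V=0, W=0, Z=2) weight 2/3159
  (X=1, Y=0, U=2, V=0, W=1, Z=0) weight 16/3159
  (X=1, Y=0, U=2, V=0, W=1, Z=1) weight 16/3159
  (X=1, Y=0, U=2, V=0, W=1, Z=2) weight 4/3159
  (X=1, Y=0, U=2, V=1, W=0, Z=0) weight 8/3159
  (X=1, Y=0, U=2, V=1, W=0, Z=1) weight 8/3159
  (X=1, Y=1, U=2, V=0, W=0, Z=0) weight 2/3159
  (X=1, Y=2, U=2, V=0, W=0, Z=0) weight 8/3159
  … 206 more
Group by Y:
  weight(Y=0) = 2/13
  weight(Y=1) = 1/26
  weight(Y=2) = 2/13
  weight(Y=3) = 2/13
Total weight = 2/13 + 1/26 + 2/13 + 2/13 = 1/2
P(Y=0 | obs) = 2/13 / 1/2 = 4/13
P(Y=1 | obs) = 1/26 / 1/2 = 1/13
P(Y=2 | obs) = 2/13 / 1/2 = 4/13
P(Y=3 | obs) = 2/13 / 1/2 = 4/13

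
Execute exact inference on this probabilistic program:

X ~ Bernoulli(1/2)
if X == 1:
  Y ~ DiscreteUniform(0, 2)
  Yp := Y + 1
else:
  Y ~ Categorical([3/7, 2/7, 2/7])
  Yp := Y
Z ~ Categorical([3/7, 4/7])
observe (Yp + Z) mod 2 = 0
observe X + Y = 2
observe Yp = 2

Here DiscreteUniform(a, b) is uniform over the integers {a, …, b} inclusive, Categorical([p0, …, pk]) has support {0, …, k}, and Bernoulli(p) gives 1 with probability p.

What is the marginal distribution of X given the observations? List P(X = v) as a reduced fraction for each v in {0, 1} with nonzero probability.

P(X=0) = 6/13, P(X=1) = 7/13

Enumerate traces; 2 have nonzero weight after conditioning:
  (X=0, Y=2, Z=0) weight 3/49
  (X=1, Y=1, Z=0) weight 1/14
Group by X:
  weight(X=0) = 3/49
  weight(X=1) = 1/14
Total weight = 3/49 + 1/14 = 13/98
P(X=0 | obs) = 3/49 / 13/98 = 6/13
P(X=1 | obs) = 1/14 / 13/98 = 7/13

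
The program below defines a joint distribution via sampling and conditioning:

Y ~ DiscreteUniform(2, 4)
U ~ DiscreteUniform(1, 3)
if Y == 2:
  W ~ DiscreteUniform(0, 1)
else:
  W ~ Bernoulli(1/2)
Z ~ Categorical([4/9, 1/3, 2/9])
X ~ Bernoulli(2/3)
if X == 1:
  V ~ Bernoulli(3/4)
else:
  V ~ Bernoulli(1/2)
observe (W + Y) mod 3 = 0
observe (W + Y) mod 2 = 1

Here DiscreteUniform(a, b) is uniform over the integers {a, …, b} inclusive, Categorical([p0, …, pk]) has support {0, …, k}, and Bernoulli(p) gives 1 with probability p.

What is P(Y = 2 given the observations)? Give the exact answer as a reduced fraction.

Enumerate traces; 72 have nonzero weight after conditioning:
  (Y=2, U=1, W=1, Z=0, X=0, V=0) weight 1/243
  (Y=2, U=1, W=1, Z=0, X=0, V=1) weight 1/243
  (Y=2, U=1, W=1, Z=0, X=1, V=0) weight 1/243
  (Y=2, U=1, W=1, Z=0, X=1, V=1) weight 1/81
  (Y=2, U=1, W=1, Z=1, X=0, V=0) weight 1/324
  (Y=2, U=1, W=1, Z=1, X=0, V=1) weight 1/324
  (Y=2, U=1, W=1, Z=1, X=1, V=0) weight 1/324
  (Y=2, U=1, W=1, Z=1, X=1, V=1) weight 1/108
  (Y=3, U=1, W=0, Z=0, X=0, V=0) weight 1/243
  … 63 more
Group by Y:
  weight(Y=2) = 1/6
  weight(Y=3) = 1/6
Total weight = 1/6 + 1/6 = 1/3
P(Y=2 | obs) = 1/6 / 1/3 = 1/2
P(Y=3 | obs) = 1/6 / 1/3 = 1/2

P(Y = 2 | obs) = 1/2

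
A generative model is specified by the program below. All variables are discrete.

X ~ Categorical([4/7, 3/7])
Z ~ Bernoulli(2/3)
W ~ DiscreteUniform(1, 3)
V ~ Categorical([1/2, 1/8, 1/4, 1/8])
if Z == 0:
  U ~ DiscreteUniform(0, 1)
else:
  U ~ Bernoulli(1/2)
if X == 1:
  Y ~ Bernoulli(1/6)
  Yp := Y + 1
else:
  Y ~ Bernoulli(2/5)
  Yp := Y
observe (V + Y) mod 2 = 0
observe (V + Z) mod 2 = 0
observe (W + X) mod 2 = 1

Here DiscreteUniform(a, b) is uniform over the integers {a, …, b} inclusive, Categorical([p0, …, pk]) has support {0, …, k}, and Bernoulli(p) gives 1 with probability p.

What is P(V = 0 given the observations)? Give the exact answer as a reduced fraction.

P(V = 0 | obs) = 146/293

Enumerate traces; 24 have nonzero weight after conditioning:
  (X=0, Z=0, W=1, V=0, U=0, Y=0) weight 1/105
  (X=0, Z=0, W=1, V=0, U=1, Y=0) weight 1/105
  (X=0, Z=0, W=1, V=2, U=0, Y=0) weight 1/210
  (X=0, Z=0, W=1, V=2, U=1, Y=0) weight 1/210
  (X=0, Z=0, W=3, V=0, U=0, Y=0) weight 1/105
  (X=0, Z=0, W=3, V=0, U=1, Y=0) weight 1/105
  (X=0, Z=0, W=3, V=2, U=0, Y=0) weight 1/210
  (X=0, Z=0, W=3, V=2, U=1, Y=0) weight 1/210
  (X=0, Z=1, W=1, V=1, U=0, Y=1) weight 1/315
  (X=0, Z=1, W=1, V=3, U=0, Y=1) weight 1/315
  … 14 more
Group by V:
  weight(V=0) = 73/1260
  weight(V=1) = 37/2520
  weight(V=2) = 73/2520
  weight(V=3) = 37/2520
Total weight = 73/1260 + 37/2520 + 73/2520 + 37/2520 = 293/2520
P(V=0 | obs) = 73/1260 / 293/2520 = 146/293
P(V=1 | obs) = 37/2520 / 293/2520 = 37/293
P(V=2 | obs) = 73/2520 / 293/2520 = 73/293
P(V=3 | obs) = 37/2520 / 293/2520 = 37/293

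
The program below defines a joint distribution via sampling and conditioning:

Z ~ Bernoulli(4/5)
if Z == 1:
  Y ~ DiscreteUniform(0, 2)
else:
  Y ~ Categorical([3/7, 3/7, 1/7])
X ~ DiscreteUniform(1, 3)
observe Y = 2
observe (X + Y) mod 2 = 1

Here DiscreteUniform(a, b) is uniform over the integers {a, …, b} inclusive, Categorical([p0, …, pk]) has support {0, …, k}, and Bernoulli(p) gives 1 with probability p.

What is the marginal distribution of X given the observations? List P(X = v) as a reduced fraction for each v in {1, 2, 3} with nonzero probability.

P(X=1) = 1/2, P(X=3) = 1/2

Enumerate traces; 4 have nonzero weight after conditioning:
  (Z=0, Y=2, X=1) weight 1/105
  (Z=0, Y=2, X=3) weight 1/105
  (Z=1, Y=2, X=1) weight 4/45
  (Z=1, Y=2, X=3) weight 4/45
Group by X:
  weight(X=1) = 31/315
  weight(X=3) = 31/315
Total weight = 31/315 + 31/315 = 62/315
P(X=1 | obs) = 31/315 / 62/315 = 1/2
P(X=3 | obs) = 31/315 / 62/315 = 1/2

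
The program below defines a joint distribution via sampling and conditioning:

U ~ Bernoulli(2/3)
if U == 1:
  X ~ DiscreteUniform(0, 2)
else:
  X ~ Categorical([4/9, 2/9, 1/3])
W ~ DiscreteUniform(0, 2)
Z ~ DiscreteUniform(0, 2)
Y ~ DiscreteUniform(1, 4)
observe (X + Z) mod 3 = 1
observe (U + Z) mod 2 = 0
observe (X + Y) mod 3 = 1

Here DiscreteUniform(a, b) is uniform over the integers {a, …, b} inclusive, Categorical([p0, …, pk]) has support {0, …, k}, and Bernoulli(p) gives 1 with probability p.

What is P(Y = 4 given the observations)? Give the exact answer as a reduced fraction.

P(Y = 4 | obs) = 6/17

Enumerate traces; 12 have nonzero weight after conditioning:
  (U=0, X=1, W=0, Z=0, Y=3) weight 1/486
  (U=0, X=1, W=1, Z=0, Y=3) weight 1/486
  (U=0, X=1, W=2, Z=0, Y=3) weight 1/486
  (U=0, X=2, W=0, Z=2, Y=2) weight 1/324
  (U=0, X=2, W=1, Z=2, Y=2) weight 1/324
  (U=0, X=2, W=2, Z=2, Y=2) weight 1/324
  (U=1, X=0, W=0, Z=1, Y=1) weight 1/162
  (U=1, X=0, W=0, Z=1, Y=4) weight 1/162
  … 4 more
Group by Y:
  weight(Y=1) = 1/54
  weight(Y=2) = 1/108
  weight(Y=3) = 1/162
  weight(Y=4) = 1/54
Total weight = 1/54 + 1/108 + 1/162 + 1/54 = 17/324
P(Y=1 | obs) = 1/54 / 17/324 = 6/17
P(Y=2 | obs) = 1/108 / 17/324 = 3/17
P(Y=3 | obs) = 1/162 / 17/324 = 2/17
P(Y=4 | obs) = 1/54 / 17/324 = 6/17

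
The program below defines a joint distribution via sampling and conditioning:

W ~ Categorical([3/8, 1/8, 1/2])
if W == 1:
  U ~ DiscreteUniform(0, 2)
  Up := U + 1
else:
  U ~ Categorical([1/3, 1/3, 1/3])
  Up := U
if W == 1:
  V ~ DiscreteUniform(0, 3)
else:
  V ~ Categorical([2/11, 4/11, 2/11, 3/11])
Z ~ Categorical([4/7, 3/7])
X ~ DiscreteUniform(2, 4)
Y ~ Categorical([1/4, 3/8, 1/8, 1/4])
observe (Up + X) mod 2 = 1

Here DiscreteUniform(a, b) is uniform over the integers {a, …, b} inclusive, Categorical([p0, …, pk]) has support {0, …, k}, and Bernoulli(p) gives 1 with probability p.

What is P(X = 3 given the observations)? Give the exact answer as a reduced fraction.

Enumerate traces; 416 have nonzero weight after conditioning:
  (W=0, U=0, V=0, Z=0, X=3, Y=0) weight 1/924
  (W=0, U=0, V=0, Z=0, X=3, Y=1) weight 1/616
  (W=0, U=0, V=0, Z=0, X=3, Y=2) weight 1/1848
  (W=0, U=0, V=0, Z=0, X=3, Y=3) weight 1/924
  (W=0, U=0, V=0, Z=1, X=3, Y=0) weight 1/1232
  (W=0, U=0, V=0, Z=1, X=3, Y=1) weight 3/2464
  (W=0, U=0, V=0, Z=1, X=3, Y=2) weight 1/2464
  (W=0, U=0, V=0, Z=1, X=3, Y=3) weight 1/1232
  (W=0, U=1, V=0, Z=0, X=2, Y=0) weight 1/924
  (W=0, U=1, V=0, Z=0, X=4, Y=0) weight 1/924
  … 406 more
Group by X:
  weight(X=2) = 1/8
  weight(X=3) = 5/24
  weight(X=4) = 1/8
Total weight = 1/8 + 5/24 + 1/8 = 11/24
P(X=2 | obs) = 1/8 / 11/24 = 3/11
P(X=3 | obs) = 5/24 / 11/24 = 5/11
P(X=4 | obs) = 1/8 / 11/24 = 3/11

P(X = 3 | obs) = 5/11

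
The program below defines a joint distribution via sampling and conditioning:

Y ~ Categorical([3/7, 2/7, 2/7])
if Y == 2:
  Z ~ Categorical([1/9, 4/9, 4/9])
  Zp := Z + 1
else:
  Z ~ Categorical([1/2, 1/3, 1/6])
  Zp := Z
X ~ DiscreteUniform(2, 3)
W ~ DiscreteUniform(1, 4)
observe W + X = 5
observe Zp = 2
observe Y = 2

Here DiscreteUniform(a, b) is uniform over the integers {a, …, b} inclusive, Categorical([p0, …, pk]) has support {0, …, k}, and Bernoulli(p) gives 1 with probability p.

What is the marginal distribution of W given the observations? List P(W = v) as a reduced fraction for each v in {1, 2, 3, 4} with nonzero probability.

P(W=2) = 1/2, P(W=3) = 1/2

Enumerate traces; 2 have nonzero weight after conditioning:
  (Y=2, Z=1, X=2, W=3) weight 1/63
  (Y=2, Z=1, X=3, W=2) weight 1/63
Group by W:
  weight(W=2) = 1/63
  weight(W=3) = 1/63
Total weight = 1/63 + 1/63 = 2/63
P(W=2 | obs) = 1/63 / 2/63 = 1/2
P(W=3 | obs) = 1/63 / 2/63 = 1/2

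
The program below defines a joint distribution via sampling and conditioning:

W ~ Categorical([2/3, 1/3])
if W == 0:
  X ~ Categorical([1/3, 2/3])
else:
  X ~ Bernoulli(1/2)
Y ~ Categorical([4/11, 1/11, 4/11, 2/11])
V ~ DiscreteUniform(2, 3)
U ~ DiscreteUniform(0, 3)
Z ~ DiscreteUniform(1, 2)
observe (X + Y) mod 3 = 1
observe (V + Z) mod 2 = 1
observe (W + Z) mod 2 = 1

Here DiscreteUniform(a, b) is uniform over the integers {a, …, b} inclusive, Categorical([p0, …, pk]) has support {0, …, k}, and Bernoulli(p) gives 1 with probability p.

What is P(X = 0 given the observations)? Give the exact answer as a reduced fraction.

P(X = 0 | obs) = 7/73

Enumerate traces; 24 have nonzero weight after conditioning:
  (W=0, X=0, Y=1, V=2, U=0, Z=1) weight 1/792
  (W=0, X=0, Y=1, V=2, U=1, Z=1) weight 1/792
  (W=0, X=0, Y=1, V=2, U=2, Z=1) weight 1/792
  (W=0, X=0, Y=1, V=2, U=3, Z=1) weight 1/792
  (W=0, X=1, Y=0, V=2, U=0, Z=1) weight 1/99
  (W=0, X=1, Y=0, V=2, U=1, Z=1) weight 1/99
  (W=0, X=1, Y=0, V=2, U=2, Z=1) weight 1/99
  (W=0, X=1, Y=0, V=2, U=3, Z=1) weight 1/99
  … 16 more
Group by X:
  weight(X=0) = 7/792
  weight(X=1) = 1/12
Total weight = 7/792 + 1/12 = 73/792
P(X=0 | obs) = 7/792 / 73/792 = 7/73
P(X=1 | obs) = 1/12 / 73/792 = 66/73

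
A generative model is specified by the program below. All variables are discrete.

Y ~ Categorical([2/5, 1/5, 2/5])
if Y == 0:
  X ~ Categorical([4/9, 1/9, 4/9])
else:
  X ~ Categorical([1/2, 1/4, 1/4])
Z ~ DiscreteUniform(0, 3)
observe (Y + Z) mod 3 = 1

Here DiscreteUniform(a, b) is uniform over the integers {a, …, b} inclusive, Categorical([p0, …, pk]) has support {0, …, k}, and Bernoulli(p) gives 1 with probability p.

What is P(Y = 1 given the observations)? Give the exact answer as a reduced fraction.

P(Y = 1 | obs) = 1/3

Enumerate traces; 12 have nonzero weight after conditioning:
  (Y=0, X=0, Z=1) weight 2/45
  (Y=0, X=1, Z=1) weight 1/90
  (Y=0, X=2, Z=1) weight 2/45
  (Y=1, X=0, Z=0) weight 1/40
  (Y=1, X=0, Z=3) weight 1/40
  (Y=1, X=1, Z=0) weight 1/80
  (Y=1, X=1, Z=3) weight 1/80
  (Y=1, X=2, Z=0) weight 1/80
  (Y=2, X=0, Z=2) weight 1/20
  … 3 more
Group by Y:
  weight(Y=0) = 1/10
  weight(Y=1) = 1/10
  weight(Y=2) = 1/10
Total weight = 1/10 + 1/10 + 1/10 = 3/10
P(Y=0 | obs) = 1/10 / 3/10 = 1/3
P(Y=1 | obs) = 1/10 / 3/10 = 1/3
P(Y=2 | obs) = 1/10 / 3/10 = 1/3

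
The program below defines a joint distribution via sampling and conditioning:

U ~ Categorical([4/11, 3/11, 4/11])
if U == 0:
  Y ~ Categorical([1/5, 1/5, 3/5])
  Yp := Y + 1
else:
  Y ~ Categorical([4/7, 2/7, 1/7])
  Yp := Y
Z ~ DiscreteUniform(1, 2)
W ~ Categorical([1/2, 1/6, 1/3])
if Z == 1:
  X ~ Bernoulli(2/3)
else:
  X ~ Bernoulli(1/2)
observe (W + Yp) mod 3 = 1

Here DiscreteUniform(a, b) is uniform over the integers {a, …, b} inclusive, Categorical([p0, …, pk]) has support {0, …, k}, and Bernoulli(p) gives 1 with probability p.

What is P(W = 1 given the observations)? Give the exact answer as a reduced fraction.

P(W = 1 | obs) = 8/23

Enumerate traces; 36 have nonzero weight after conditioning:
  (U=0, Y=0, Z=1, W=0, X=0) weight 1/165
  (U=0, Y=0, Z=1, W=0, X=1) weight 2/165
  (U=0, Y=0, Z=2, W=0, X=0) weight 1/110
  (U=0, Y=0, Z=2, W=0, X=1) weight 1/110
  (U=0, Y=1, Z=1, W=2, X=0) weight 2/495
  (U=0, Y=1, Z=1, W=2, X=1) weight 4/495
  (U=0, Y=1, Z=2, W=2, X=0) weight 1/165
  (U=0, Y=1, Z=2, W=2, X=1) weight 1/165
  (U=0, Y=2, Z=1, W=1, X=0) weight 1/165
  … 27 more
Group by W:
  weight(W=0) = 7/55
  weight(W=1) = 16/165
  weight(W=2) = 3/55
Total weight = 7/55 + 16/165 + 3/55 = 46/165
P(W=0 | obs) = 7/55 / 46/165 = 21/46
P(W=1 | obs) = 16/165 / 46/165 = 8/23
P(W=2 | obs) = 3/55 / 46/165 = 9/46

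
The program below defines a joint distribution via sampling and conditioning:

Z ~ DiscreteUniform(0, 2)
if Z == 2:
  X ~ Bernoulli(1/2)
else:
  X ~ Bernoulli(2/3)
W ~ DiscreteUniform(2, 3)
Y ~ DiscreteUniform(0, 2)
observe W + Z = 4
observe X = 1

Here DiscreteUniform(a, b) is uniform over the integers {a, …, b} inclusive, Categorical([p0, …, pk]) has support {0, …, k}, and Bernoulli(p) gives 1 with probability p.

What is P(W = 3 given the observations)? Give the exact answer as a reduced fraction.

P(W = 3 | obs) = 4/7

Enumerate traces; 6 have nonzero weight after conditioning:
  (Z=1, X=1, W=3, Y=0) weight 1/27
  (Z=1, X=1, W=3, Y=1) weight 1/27
  (Z=1, X=1, W=3, Y=2) weight 1/27
  (Z=2, X=1, W=2, Y=0) weight 1/36
  (Z=2, X=1, W=2, Y=1) weight 1/36
  (Z=2, X=1, W=2, Y=2) weight 1/36
Group by W:
  weight(W=2) = 1/12
  weight(W=3) = 1/9
Total weight = 1/12 + 1/9 = 7/36
P(W=2 | obs) = 1/12 / 7/36 = 3/7
P(W=3 | obs) = 1/9 / 7/36 = 4/7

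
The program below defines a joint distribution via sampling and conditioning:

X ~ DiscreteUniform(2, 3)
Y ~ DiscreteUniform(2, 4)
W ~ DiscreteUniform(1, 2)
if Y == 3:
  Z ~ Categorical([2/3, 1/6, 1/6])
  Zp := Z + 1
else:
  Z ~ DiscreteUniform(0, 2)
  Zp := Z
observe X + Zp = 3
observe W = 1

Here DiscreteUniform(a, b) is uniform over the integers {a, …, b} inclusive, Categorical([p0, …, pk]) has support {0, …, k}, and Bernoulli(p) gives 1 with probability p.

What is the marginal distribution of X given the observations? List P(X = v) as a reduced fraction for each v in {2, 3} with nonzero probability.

P(X=2) = 2/3, P(X=3) = 1/3

Enumerate traces; 5 have nonzero weight after conditioning:
  (X=2, Y=2, W=1, Z=1) weight 1/36
  (X=2, Y=3, W=1, Z=0) weight 1/18
  (X=2, Y=4, W=1, Z=1) weight 1/36
  (X=3, Y=2, W=1, Z=0) weight 1/36
  (X=3, Y=4, W=1, Z=0) weight 1/36
Group by X:
  weight(X=2) = 1/9
  weight(X=3) = 1/18
Total weight = 1/9 + 1/18 = 1/6
P(X=2 | obs) = 1/9 / 1/6 = 2/3
P(X=3 | obs) = 1/18 / 1/6 = 1/3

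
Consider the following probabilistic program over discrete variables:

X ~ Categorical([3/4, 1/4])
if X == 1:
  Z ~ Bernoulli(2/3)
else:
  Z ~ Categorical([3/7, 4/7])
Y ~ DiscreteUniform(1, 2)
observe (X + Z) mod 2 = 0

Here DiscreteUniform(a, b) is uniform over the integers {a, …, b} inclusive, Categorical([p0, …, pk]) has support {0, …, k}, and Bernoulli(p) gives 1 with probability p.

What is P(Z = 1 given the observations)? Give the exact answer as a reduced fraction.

P(Z = 1 | obs) = 14/41

Enumerate traces; 4 have nonzero weight after conditioning:
  (X=0, Z=0, Y=1) weight 9/56
  (X=0, Z=0, Y=2) weight 9/56
  (X=1, Z=1, Y=1) weight 1/12
  (X=1, Z=1, Y=2) weight 1/12
Group by Z:
  weight(Z=0) = 9/28
  weight(Z=1) = 1/6
Total weight = 9/28 + 1/6 = 41/84
P(Z=0 | obs) = 9/28 / 41/84 = 27/41
P(Z=1 | obs) = 1/6 / 41/84 = 14/41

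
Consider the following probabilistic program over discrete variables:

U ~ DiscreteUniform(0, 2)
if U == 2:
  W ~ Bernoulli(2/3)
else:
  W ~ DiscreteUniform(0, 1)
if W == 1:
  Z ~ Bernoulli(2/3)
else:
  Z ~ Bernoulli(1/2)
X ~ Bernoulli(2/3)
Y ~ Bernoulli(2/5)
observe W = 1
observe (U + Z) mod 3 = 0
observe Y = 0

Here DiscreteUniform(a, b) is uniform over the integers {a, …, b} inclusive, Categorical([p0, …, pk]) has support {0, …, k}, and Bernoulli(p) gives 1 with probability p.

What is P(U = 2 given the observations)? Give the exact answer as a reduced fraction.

Enumerate traces; 4 have nonzero weight after conditioning:
  (U=0, W=1, Z=0, X=0, Y=0) weight 1/90
  (U=0, W=1, Z=0, X=1, Y=0) weight 1/45
  (U=2, W=1, Z=1, X=0, Y=0) weight 4/135
  (U=2, W=1, Z=1, X=1, Y=0) weight 8/135
Group by U:
  weight(U=0) = 1/30
  weight(U=2) = 4/45
Total weight = 1/30 + 4/45 = 11/90
P(U=0 | obs) = 1/30 / 11/90 = 3/11
P(U=2 | obs) = 4/45 / 11/90 = 8/11

P(U = 2 | obs) = 8/11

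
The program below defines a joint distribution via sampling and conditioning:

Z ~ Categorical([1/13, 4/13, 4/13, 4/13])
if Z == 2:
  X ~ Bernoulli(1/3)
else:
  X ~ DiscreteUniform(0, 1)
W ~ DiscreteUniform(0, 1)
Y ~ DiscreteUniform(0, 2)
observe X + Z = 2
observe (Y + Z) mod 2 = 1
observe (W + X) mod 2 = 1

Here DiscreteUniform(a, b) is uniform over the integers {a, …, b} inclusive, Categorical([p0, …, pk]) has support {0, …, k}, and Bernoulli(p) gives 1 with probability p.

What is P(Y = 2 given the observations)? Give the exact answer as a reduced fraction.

Enumerate traces; 3 have nonzero weight after conditioning:
  (Z=1, X=1, W=0, Y=0) weight 1/39
  (Z=1, X=1, W=0, Y=2) weight 1/39
  (Z=2, X=0, W=1, Y=1) weight 4/117
Group by Y:
  weight(Y=0) = 1/39
  weight(Y=1) = 4/117
  weight(Y=2) = 1/39
Total weight = 1/39 + 4/117 + 1/39 = 10/117
P(Y=0 | obs) = 1/39 / 10/117 = 3/10
P(Y=1 | obs) = 4/117 / 10/117 = 2/5
P(Y=2 | obs) = 1/39 / 10/117 = 3/10

P(Y = 2 | obs) = 3/10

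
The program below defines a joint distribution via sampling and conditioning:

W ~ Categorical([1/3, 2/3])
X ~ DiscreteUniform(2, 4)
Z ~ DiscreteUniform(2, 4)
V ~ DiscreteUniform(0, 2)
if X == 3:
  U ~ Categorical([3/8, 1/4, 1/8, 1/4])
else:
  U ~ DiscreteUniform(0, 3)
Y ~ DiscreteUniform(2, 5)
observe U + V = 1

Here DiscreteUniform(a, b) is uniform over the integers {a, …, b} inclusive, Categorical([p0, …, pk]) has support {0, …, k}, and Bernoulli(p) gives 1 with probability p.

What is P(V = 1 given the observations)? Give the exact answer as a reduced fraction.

Enumerate traces; 144 have nonzero weight after conditioning:
  (W=0, X=2, Z=2, V=0, U=1, Y=2) weight 1/1296
  (W=0, X=2, Z=2, V=0, U=1, Y=3) weight 1/1296
  (W=0, X=2, Z=2, V=0, U=1, Y=4) weight 1/1296
  (W=0, X=2, Z=2, V=0, U=1, Y=5) weight 1/1296
  (W=0, X=2, Z=2, V=1, U=0, Y=2) weight 1/1296
  (W=0, X=2, Z=2, V=1, U=0, Y=3) weight 1/1296
  (W=0, X=2, Z=2, V=1, U=0, Y=4) weight 1/1296
  (W=0, X=2, Z=2, V=1, U=0, Y=5) weight 1/1296
  … 136 more
Group by V:
  weight(V=0) = 1/12
  weight(V=1) = 7/72
Total weight = 1/12 + 7/72 = 13/72
P(V=0 | obs) = 1/12 / 13/72 = 6/13
P(V=1 | obs) = 7/72 / 13/72 = 7/13

P(V = 1 | obs) = 7/13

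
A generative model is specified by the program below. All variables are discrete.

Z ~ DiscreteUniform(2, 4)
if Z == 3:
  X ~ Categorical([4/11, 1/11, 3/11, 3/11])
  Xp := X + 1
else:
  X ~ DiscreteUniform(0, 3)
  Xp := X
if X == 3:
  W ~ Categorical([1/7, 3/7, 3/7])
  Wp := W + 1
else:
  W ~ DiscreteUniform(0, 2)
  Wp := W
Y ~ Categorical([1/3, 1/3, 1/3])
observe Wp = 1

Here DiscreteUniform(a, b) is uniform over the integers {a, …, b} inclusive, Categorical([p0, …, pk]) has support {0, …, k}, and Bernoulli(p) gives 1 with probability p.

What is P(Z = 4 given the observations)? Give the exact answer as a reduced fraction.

Enumerate traces; 36 have nonzero weight after conditioning:
  (Z=2, X=0, W=1, Y=0) weight 1/108
  (Z=2, X=0, W=1, Y=1) weight 1/108
  (Z=2, X=0, W=1, Y=2) weight 1/108
  (Z=2, X=1, W=1, Y=0) weight 1/108
  (Z=2, X=1, W=1, Y=1) weight 1/108
  (Z=2, X=1, W=1, Y=2) weight 1/108
  (Z=2, X=2, W=1, Y=0) weight 1/108
  (Z=2, X=2, W=1, Y=1) weight 1/108
  (Z=3, X=0, W=1, Y=0) weight 4/297
  (Z=4, X=0, W=1, Y=0) weight 1/108
  … 26 more
Group by Z:
  weight(Z=2) = 2/21
  weight(Z=3) = 65/693
  weight(Z=4) = 2/21
Total weight = 2/21 + 65/693 + 2/21 = 197/693
P(Z=2 | obs) = 2/21 / 197/693 = 66/197
P(Z=3 | obs) = 65/693 / 197/693 = 65/197
P(Z=4 | obs) = 2/21 / 197/693 = 66/197

P(Z = 4 | obs) = 66/197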